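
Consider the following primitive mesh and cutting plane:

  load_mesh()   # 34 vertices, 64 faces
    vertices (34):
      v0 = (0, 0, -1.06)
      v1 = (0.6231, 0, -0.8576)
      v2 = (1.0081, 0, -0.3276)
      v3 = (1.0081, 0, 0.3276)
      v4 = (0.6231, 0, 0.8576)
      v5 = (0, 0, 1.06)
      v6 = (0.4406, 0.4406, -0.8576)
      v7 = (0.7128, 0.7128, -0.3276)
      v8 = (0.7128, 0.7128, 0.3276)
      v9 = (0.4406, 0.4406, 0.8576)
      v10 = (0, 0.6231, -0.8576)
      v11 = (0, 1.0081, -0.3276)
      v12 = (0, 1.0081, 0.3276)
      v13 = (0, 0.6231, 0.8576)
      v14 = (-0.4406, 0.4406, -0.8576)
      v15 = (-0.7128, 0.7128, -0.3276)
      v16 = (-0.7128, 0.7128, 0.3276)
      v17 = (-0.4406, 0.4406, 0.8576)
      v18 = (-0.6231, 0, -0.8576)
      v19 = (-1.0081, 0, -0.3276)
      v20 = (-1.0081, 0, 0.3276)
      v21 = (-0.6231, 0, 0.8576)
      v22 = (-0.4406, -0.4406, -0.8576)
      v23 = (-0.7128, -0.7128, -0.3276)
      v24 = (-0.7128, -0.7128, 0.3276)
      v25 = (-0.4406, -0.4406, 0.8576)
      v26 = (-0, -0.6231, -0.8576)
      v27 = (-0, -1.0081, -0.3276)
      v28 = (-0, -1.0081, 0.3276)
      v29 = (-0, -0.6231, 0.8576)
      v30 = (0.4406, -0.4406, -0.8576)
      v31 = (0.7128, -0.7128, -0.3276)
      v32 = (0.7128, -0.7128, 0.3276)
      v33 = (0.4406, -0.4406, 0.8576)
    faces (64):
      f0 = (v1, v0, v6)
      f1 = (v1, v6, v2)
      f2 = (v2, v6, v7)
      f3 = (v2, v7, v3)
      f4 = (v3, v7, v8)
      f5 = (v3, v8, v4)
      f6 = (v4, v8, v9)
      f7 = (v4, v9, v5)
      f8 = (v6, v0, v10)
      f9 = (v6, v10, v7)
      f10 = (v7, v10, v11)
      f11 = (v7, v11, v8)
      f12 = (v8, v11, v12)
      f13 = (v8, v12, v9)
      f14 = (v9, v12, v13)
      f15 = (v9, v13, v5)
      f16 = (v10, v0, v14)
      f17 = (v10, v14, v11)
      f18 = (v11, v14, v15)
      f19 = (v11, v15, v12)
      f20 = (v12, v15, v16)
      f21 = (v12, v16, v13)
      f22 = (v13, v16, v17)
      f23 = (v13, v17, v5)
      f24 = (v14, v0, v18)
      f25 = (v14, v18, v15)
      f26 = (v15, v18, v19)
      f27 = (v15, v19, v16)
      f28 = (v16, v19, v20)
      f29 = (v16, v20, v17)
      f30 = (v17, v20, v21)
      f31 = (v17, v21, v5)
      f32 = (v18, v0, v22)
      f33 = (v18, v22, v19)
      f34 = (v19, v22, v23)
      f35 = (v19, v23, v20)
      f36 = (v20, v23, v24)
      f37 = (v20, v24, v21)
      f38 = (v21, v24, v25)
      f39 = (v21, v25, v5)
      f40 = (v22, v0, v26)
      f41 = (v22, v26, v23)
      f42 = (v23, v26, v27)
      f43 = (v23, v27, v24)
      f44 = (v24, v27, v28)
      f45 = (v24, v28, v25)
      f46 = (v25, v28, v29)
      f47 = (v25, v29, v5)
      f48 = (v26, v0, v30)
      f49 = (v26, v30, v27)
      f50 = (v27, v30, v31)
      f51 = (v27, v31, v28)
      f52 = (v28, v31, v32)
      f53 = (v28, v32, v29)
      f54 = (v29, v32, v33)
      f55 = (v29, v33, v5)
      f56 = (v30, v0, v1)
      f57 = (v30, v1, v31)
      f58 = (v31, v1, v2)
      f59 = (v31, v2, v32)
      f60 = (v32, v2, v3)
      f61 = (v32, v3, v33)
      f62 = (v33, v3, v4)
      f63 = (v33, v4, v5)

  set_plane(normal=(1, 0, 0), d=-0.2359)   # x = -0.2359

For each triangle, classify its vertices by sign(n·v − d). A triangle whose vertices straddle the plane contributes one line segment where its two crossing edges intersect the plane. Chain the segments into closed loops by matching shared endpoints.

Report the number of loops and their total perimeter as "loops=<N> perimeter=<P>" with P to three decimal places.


loops=1 perimeter=6.100

Straddling triangles (20 of 64):
  (v10,v0,v14) [++-] → (-0.2359, 0.2359, -0.951634)–(-0.2359, 0.525388, -0.8576)  len=0.3044
  (v10,v14,v11) [+-+] → (-0.2359, 0.525388, -0.8576)–(-0.2359, 0.704257, -0.611365)  len=0.3043
  (v11,v14,v15) [+--] → (-0.2359, 0.704257, -0.611365)–(-0.2359, 0.910371, -0.3276)  len=0.3507
  (v11,v15,v12) [+-+] → (-0.2359, 0.910371, -0.3276)–(-0.2359, 0.910371, 0.110763)  len=0.4384
  (v12,v15,v16) [+--] → (-0.2359, 0.910371, 0.110763)–(-0.2359, 0.910371, 0.3276)  len=0.2168
  (v12,v16,v13) [+-+] → (-0.2359, 0.910371, 0.3276)–(-0.2359, 0.652786, 0.682197)  len=0.4383
  (v13,v16,v17) [+--] → (-0.2359, 0.652786, 0.682197)–(-0.2359, 0.525388, 0.8576)  len=0.2168
  (v13,v17,v5) [+-+] → (-0.2359, 0.525388, 0.8576)–(-0.2359, 0.2359, 0.951634)  len=0.3044
  (v14,v0,v18) [-+-] → (-0.2359, 0.2359, -0.951634)–(-0.2359, 0, -0.983373)  len=0.2380
  (v17,v21,v5) [--+] → (-0.2359, 0, 0.983373)–(-0.2359, 0.2359, 0.951634)  len=0.2380
  (v18,v0,v22) [-+-] → (-0.2359, 0, -0.983373)–(-0.2359, -0.2359, -0.951634)  len=0.2380
  (v21,v25,v5) [--+] → (-0.2359, -0.2359, 0.951634)–(-0.2359, 0, 0.983373)  len=0.2380
  (v22,v0,v26) [-++] → (-0.2359, -0.2359, -0.951634)–(-0.2359, -0.525388, -0.8576)  len=0.3044
  (v22,v26,v23) [-+-] → (-0.2359, -0.525388, -0.8576)–(-0.2359, -0.652786, -0.682197)  len=0.2168
  (v23,v26,v27) [-++] → (-0.2359, -0.652786, -0.682197)–(-0.2359, -0.910371, -0.3276)  len=0.4383
  (v23,v27,v24) [-+-] → (-0.2359, -0.910371, -0.3276)–(-0.2359, -0.910371, -0.110763)  len=0.2168
  (v24,v27,v28) [-++] → (-0.2359, -0.910371, -0.110763)–(-0.2359, -0.910371, 0.3276)  len=0.4384
  (v24,v28,v25) [-+-] → (-0.2359, -0.910371, 0.3276)–(-0.2359, -0.704257, 0.611365)  len=0.3507
  (v25,v28,v29) [-++] → (-0.2359, -0.704257, 0.611365)–(-0.2359, -0.525388, 0.8576)  len=0.3043
  (v25,v29,v5) [-++] → (-0.2359, -0.525388, 0.8576)–(-0.2359, -0.2359, 0.951634)  len=0.3044

Chained into 1 loop(s):
  loop 1: 20 segments, perimeter = 6.1003
Total perimeter = 6.100


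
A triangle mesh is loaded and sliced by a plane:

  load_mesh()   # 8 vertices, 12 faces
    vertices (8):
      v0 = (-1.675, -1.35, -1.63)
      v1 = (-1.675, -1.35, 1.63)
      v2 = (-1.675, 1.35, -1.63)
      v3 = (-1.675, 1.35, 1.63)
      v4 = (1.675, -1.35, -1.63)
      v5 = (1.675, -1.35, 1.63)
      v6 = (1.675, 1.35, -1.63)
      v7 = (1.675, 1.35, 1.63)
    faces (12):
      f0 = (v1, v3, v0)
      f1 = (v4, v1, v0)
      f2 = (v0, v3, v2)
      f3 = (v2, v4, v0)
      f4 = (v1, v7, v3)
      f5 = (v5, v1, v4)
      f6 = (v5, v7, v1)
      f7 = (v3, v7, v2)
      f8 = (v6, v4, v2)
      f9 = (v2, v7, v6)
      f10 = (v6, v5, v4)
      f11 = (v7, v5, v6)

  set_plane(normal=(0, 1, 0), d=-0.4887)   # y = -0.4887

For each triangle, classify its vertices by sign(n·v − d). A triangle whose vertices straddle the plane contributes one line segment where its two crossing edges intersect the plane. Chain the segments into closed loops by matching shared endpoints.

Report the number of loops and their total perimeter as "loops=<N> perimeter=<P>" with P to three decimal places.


loops=1 perimeter=13.220

Straddling triangles (8 of 12):
  (v1,v3,v0) [-+-] → (-1.675, -0.4887, 1.63)–(-1.675, -0.4887, -0.59006)  len=2.2201
  (v0,v3,v2) [-++] → (-1.675, -0.4887, -0.59006)–(-1.675, -0.4887, -1.63)  len=1.0399
  (v2,v4,v0) [+--] → (0.60635, -0.4887, -1.63)–(-1.675, -0.4887, -1.63)  len=2.2814
  (v1,v7,v3) [-++] → (-0.60635, -0.4887, 1.63)–(-1.675, -0.4887, 1.63)  len=1.0687
  (v5,v7,v1) [-+-] → (1.675, -0.4887, 1.63)–(-0.60635, -0.4887, 1.63)  len=2.2814
  (v6,v4,v2) [+-+] → (1.675, -0.4887, -1.63)–(0.60635, -0.4887, -1.63)  len=1.0687
  (v6,v5,v4) [+--] → (1.675, -0.4887, 0.59006)–(1.675, -0.4887, -1.63)  len=2.2201
  (v7,v5,v6) [+-+] → (1.675, -0.4887, 1.63)–(1.675, -0.4887, 0.59006)  len=1.0399

Chained into 1 loop(s):
  loop 1: 8 segments, perimeter = 13.2200
Total perimeter = 13.220


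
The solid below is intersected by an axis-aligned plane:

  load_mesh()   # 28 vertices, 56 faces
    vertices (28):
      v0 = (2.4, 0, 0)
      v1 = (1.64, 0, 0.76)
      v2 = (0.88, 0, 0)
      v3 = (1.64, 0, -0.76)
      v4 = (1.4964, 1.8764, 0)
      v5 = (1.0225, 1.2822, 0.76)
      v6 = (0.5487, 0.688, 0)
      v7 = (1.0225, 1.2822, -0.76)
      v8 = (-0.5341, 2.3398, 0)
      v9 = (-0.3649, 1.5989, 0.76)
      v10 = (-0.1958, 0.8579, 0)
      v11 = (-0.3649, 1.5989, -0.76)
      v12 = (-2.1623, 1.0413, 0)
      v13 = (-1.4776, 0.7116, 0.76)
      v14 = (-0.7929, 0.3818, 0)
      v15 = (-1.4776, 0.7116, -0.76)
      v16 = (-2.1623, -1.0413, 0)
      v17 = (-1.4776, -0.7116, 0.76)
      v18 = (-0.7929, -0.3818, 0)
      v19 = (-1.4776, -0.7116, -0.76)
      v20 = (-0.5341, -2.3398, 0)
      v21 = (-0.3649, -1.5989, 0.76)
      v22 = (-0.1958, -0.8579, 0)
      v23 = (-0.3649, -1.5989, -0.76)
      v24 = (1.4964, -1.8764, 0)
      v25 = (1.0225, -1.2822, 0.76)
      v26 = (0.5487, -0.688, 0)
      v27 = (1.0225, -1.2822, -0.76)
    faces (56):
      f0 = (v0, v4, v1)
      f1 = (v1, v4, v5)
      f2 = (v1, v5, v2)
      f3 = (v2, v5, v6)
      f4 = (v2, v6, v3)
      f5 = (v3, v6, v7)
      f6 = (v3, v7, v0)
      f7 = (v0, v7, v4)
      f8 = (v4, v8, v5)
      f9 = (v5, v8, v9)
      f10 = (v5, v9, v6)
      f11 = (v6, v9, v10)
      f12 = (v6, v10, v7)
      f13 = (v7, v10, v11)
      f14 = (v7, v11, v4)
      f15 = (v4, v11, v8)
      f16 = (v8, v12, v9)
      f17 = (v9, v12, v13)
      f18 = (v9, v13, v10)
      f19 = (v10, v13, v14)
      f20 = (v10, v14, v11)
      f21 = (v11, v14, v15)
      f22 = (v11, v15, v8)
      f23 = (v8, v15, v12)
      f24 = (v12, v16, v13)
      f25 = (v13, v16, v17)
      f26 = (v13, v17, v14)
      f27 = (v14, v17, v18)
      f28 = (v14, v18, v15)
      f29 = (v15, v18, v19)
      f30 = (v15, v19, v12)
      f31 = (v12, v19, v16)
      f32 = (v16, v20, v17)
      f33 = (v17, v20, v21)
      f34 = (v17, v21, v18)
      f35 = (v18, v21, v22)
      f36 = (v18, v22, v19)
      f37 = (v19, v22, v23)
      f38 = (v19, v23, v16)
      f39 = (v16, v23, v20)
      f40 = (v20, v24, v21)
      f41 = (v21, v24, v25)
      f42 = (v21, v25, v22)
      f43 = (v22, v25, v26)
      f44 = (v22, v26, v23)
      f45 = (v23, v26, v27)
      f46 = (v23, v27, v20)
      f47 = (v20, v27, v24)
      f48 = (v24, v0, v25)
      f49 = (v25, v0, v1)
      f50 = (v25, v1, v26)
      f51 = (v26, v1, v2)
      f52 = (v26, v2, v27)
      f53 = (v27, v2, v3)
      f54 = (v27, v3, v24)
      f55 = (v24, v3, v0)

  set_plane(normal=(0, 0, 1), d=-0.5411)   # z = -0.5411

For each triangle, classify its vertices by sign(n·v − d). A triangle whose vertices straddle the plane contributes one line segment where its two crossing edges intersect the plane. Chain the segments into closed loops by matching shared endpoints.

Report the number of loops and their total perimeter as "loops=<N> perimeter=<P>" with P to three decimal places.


Straddling triangles (28 of 56):
  (v2,v6,v3) [++-] → (1.32568, 0.198162, -0.5411)–(1.4211, 0, -0.5411)  len=0.2199
  (v3,v6,v7) [-+-] → (1.32568, 0.198162, -0.5411)–(0.886033, 1.11105, -0.5411)  len=1.0132
  (v3,v7,v0) [--+] → (1.41926, 0.912893, -0.5411)–(1.8589, 0, -0.5411)  len=1.0132
  (v0,v7,v4) [+-+] → (1.41926, 0.912893, -0.5411)–(1.159, 1.45335, -0.5411)  len=0.5999
  (v6,v10,v7) [++-] → (0.671598, 1.15999, -0.5411)–(0.886033, 1.11105, -0.5411)  len=0.2199
  (v7,v10,v11) [-+-] → (0.671598, 1.15999, -0.5411)–(-0.316195, 1.38547, -0.5411)  len=1.0132
  (v7,v11,v4) [--+] → (0.171203, 1.67883, -0.5411)–(1.159, 1.45335, -0.5411)  len=1.0132
  (v4,v11,v8) [+-+] → (0.171203, 1.67883, -0.5411)–(-0.413634, 1.8123, -0.5411)  len=0.5999
  (v10,v14,v11) [++-] → (-0.488175, 1.24834, -0.5411)–(-0.316195, 1.38547, -0.5411)  len=0.2200
  (v11,v14,v15) [-+-] → (-0.488175, 1.24834, -0.5411)–(-1.28039, 0.616609, -0.5411)  len=1.0133
  (v11,v15,v8) [--+] → (-1.20585, 1.18056, -0.5411)–(-0.413634, 1.8123, -0.5411)  len=1.0133
  (v8,v15,v12) [+-+] → (-1.20585, 1.18056, -0.5411)–(-1.67481, 0.806562, -0.5411)  len=0.5998
  (v14,v18,v15) [++-] → (-1.28039, 0.396672, -0.5411)–(-1.28039, 0.616609, -0.5411)  len=0.2199
  (v15,v18,v19) [-+-] → (-1.28039, 0.396672, -0.5411)–(-1.28039, -0.616609, -0.5411)  len=1.0133
  (v15,v19,v12) [--+] → (-1.67481, -0.206719, -0.5411)–(-1.67481, 0.806562, -0.5411)  len=1.0133
  (v12,v19,v16) [+-+] → (-1.67481, -0.206719, -0.5411)–(-1.67481, -0.806562, -0.5411)  len=0.5998
  (v18,v22,v19) [++-] → (-1.10841, -0.753738, -0.5411)–(-1.28039, -0.616609, -0.5411)  len=0.2200
  (v19,v22,v23) [-+-] → (-1.10841, -0.753738, -0.5411)–(-0.316195, -1.38547, -0.5411)  len=1.0133
  (v19,v23,v16) [--+] → (-0.882599, -1.4383, -0.5411)–(-1.67481, -0.806562, -0.5411)  len=1.0133
  (v16,v23,v20) [+-+] → (-0.882599, -1.4383, -0.5411)–(-0.413634, -1.8123, -0.5411)  len=0.5998
  (v22,v26,v23) [++-] → (-0.101759, -1.33654, -0.5411)–(-0.316195, -1.38547, -0.5411)  len=0.2199
  (v23,v26,v27) [-+-] → (-0.101759, -1.33654, -0.5411)–(0.886033, -1.11105, -0.5411)  len=1.0132
  (v23,v27,v20) [--+] → (0.574158, -1.58682, -0.5411)–(-0.413634, -1.8123, -0.5411)  len=1.0132
  (v20,v27,v24) [+-+] → (0.574158, -1.58682, -0.5411)–(1.159, -1.45335, -0.5411)  len=0.5999
  (v26,v2,v27) [++-] → (0.981456, -0.912893, -0.5411)–(0.886033, -1.11105, -0.5411)  len=0.2199
  (v27,v2,v3) [-+-] → (0.981456, -0.912893, -0.5411)–(1.4211, 0, -0.5411)  len=1.0132
  (v27,v3,v24) [--+] → (1.59864, -0.540453, -0.5411)–(1.159, -1.45335, -0.5411)  len=1.0132
  (v24,v3,v0) [+-+] → (1.59864, -0.540453, -0.5411)–(1.8589, 0, -0.5411)  len=0.5999

Chained into 2 loop(s):
  loop 1: 14 segments, perimeter = 8.6323
  loop 2: 14 segments, perimeter = 11.2917
Total perimeter = 19.924

loops=2 perimeter=19.924


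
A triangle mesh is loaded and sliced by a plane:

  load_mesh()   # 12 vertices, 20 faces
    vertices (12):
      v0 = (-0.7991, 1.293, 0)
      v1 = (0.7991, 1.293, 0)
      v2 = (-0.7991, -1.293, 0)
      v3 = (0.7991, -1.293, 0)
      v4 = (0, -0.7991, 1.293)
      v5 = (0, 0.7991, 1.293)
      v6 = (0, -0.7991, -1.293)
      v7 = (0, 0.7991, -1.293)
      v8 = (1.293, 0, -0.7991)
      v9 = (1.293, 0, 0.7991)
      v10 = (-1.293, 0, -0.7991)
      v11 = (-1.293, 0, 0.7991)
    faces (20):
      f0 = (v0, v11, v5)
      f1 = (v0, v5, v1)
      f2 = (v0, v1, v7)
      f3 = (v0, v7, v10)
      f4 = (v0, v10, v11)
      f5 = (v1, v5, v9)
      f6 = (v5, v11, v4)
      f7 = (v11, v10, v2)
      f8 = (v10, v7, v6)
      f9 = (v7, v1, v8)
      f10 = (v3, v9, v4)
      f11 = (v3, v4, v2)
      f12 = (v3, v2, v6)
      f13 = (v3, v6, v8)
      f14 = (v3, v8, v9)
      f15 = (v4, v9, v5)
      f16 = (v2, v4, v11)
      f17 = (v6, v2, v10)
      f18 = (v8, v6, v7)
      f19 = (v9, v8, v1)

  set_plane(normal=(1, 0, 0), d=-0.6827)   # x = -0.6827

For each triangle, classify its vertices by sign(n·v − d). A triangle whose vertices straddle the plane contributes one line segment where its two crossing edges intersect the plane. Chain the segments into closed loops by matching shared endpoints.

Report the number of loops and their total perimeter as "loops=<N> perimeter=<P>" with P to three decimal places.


loops=1 perimeter=7.089

Straddling triangles (10 of 20):
  (v0,v11,v5) [--+] → (-0.6827, 0.377178, 1.03222)–(-0.6827, 1.22106, 0.188343)  len=1.1934
  (v0,v5,v1) [-++] → (-0.6827, 1.22106, 0.188343)–(-0.6827, 1.293, 0)  len=0.2016
  (v0,v1,v7) [-++] → (-0.6827, 1.293, 0)–(-0.6827, 1.22106, -0.188343)  len=0.2016
  (v0,v7,v10) [-+-] → (-0.6827, 1.22106, -0.188343)–(-0.6827, 0.377178, -1.03222)  len=1.1934
  (v5,v11,v4) [+-+] → (-0.6827, 0.377178, 1.03222)–(-0.6827, -0.377178, 1.03222)  len=0.7544
  (v10,v7,v6) [-++] → (-0.6827, 0.377178, -1.03222)–(-0.6827, -0.377178, -1.03222)  len=0.7544
  (v3,v4,v2) [++-] → (-0.6827, -1.22106, 0.188343)–(-0.6827, -1.293, 0)  len=0.2016
  (v3,v2,v6) [+-+] → (-0.6827, -1.293, 0)–(-0.6827, -1.22106, -0.188343)  len=0.2016
  (v2,v4,v11) [-+-] → (-0.6827, -1.22106, 0.188343)–(-0.6827, -0.377178, 1.03222)  len=1.1934
  (v6,v2,v10) [+--] → (-0.6827, -1.22106, -0.188343)–(-0.6827, -0.377178, -1.03222)  len=1.1934

Chained into 1 loop(s):
  loop 1: 10 segments, perimeter = 7.0889
Total perimeter = 7.089


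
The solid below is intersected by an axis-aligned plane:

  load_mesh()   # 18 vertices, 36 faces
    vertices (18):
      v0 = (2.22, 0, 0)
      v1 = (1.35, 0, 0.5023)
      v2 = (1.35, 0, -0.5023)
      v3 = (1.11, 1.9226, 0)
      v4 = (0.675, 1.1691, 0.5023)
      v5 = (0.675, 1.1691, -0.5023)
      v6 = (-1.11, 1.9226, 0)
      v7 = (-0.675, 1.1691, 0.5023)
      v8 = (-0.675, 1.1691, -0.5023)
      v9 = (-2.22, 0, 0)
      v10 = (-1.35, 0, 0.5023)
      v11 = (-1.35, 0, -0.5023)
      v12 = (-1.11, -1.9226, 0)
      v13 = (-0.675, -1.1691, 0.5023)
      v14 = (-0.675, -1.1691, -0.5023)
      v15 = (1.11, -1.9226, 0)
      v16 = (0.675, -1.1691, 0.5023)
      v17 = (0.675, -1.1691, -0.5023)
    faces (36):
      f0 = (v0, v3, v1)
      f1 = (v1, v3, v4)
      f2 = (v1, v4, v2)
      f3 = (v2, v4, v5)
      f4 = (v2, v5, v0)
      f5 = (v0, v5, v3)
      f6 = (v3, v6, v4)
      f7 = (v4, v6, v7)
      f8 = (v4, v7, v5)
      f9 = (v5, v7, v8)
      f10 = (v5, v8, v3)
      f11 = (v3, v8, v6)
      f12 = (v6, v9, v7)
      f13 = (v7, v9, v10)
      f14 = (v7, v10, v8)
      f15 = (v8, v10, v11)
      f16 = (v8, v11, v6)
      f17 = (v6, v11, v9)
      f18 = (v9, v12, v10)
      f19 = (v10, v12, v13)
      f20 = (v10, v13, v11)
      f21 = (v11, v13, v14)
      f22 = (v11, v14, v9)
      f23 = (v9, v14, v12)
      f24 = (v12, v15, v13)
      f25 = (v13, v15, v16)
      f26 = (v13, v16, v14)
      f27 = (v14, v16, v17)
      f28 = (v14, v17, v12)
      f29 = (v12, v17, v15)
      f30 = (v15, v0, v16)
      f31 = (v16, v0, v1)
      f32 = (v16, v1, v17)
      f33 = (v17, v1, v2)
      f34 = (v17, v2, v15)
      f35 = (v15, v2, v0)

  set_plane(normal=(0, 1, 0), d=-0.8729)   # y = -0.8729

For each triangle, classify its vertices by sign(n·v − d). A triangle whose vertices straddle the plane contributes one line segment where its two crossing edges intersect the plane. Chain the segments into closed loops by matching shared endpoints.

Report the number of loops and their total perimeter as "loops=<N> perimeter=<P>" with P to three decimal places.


Straddling triangles (12 of 36):
  (v9,v12,v10) [+-+] → (-1.71604, -0.8729, 0)–(-1.24104, -0.8729, 0.274245)  len=0.5485
  (v10,v12,v13) [+--] → (-1.24104, -0.8729, 0.274245)–(-0.846016, -0.8729, 0.5023)  len=0.4561
  (v10,v13,v11) [+-+] → (-0.846016, -0.8729, 0.5023)–(-0.846016, -0.8729, 0.247777)  len=0.2545
  (v11,v13,v14) [+--] → (-0.846016, -0.8729, 0.247777)–(-0.846016, -0.8729, -0.5023)  len=0.7501
  (v11,v14,v9) [+-+] → (-0.846016, -0.8729, -0.5023)–(-1.06644, -0.8729, -0.375039)  len=0.2545
  (v9,v14,v12) [+--] → (-1.06644, -0.8729, -0.375039)–(-1.71604, -0.8729, 0)  len=0.7501
  (v15,v0,v16) [-+-] → (1.71604, -0.8729, 0)–(1.06644, -0.8729, 0.375039)  len=0.7501
  (v16,v0,v1) [-++] → (1.06644, -0.8729, 0.375039)–(0.846016, -0.8729, 0.5023)  len=0.2545
  (v16,v1,v17) [-+-] → (0.846016, -0.8729, 0.5023)–(0.846016, -0.8729, -0.247777)  len=0.7501
  (v17,v1,v2) [-++] → (0.846016, -0.8729, -0.247777)–(0.846016, -0.8729, -0.5023)  len=0.2545
  (v17,v2,v15) [-+-] → (0.846016, -0.8729, -0.5023)–(1.24104, -0.8729, -0.274245)  len=0.4561
  (v15,v2,v0) [-++] → (1.24104, -0.8729, -0.274245)–(1.71604, -0.8729, 0)  len=0.5485

Chained into 2 loop(s):
  loop 1: 6 segments, perimeter = 3.0138
  loop 2: 6 segments, perimeter = 3.0138
Total perimeter = 6.028

loops=2 perimeter=6.028


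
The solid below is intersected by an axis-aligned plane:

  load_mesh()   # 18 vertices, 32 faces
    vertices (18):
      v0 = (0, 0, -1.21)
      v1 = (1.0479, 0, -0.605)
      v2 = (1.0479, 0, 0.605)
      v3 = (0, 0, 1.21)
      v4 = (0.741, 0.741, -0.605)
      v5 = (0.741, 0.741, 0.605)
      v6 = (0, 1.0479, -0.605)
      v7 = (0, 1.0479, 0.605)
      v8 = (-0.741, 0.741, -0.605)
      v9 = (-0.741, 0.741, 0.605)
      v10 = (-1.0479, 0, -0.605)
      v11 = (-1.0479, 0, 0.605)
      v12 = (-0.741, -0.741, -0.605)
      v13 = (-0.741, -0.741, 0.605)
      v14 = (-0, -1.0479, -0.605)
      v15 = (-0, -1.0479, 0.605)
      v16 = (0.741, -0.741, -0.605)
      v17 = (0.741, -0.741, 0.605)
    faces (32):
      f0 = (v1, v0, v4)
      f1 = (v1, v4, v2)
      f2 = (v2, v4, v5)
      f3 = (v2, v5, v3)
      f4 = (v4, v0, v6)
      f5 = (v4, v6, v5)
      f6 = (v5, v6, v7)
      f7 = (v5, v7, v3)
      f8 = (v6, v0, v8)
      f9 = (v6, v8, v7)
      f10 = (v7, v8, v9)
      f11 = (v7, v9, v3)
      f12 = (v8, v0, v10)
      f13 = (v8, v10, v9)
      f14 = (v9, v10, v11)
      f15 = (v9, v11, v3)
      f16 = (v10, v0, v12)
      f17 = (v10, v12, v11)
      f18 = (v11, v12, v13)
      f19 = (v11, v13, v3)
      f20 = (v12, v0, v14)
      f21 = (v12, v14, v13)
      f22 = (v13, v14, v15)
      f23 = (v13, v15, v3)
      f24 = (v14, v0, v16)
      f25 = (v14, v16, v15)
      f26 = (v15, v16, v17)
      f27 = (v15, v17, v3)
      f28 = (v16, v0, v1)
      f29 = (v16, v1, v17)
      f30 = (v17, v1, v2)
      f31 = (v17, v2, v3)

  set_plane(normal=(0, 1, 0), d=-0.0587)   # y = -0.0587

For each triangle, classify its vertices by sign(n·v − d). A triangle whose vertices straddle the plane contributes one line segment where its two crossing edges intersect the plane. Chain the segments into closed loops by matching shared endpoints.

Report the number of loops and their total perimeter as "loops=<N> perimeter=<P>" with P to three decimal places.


Straddling triangles (12 of 32):
  (v10,v0,v12) [++-] → (-0.0587, -0.0587, -1.16207)–(-1.02359, -0.0587, -0.605)  len=1.1142
  (v10,v12,v11) [+-+] → (-1.02359, -0.0587, -0.605)–(-1.02359, -0.0587, 0.509147)  len=1.1141
  (v11,v12,v13) [+--] → (-1.02359, -0.0587, 0.509147)–(-1.02359, -0.0587, 0.605)  len=0.0959
  (v11,v13,v3) [+-+] → (-1.02359, -0.0587, 0.605)–(-0.0587, -0.0587, 1.16207)  len=1.1142
  (v12,v0,v14) [-+-] → (-0.0587, -0.0587, -1.16207)–(0, -0.0587, -1.17611)  len=0.0604
  (v13,v15,v3) [--+] → (0, -0.0587, 1.17611)–(-0.0587, -0.0587, 1.16207)  len=0.0604
  (v14,v0,v16) [-+-] → (0, -0.0587, -1.17611)–(0.0587, -0.0587, -1.16207)  len=0.0604
  (v15,v17,v3) [--+] → (0.0587, -0.0587, 1.16207)–(0, -0.0587, 1.17611)  len=0.0604
  (v16,v0,v1) [-++] → (0.0587, -0.0587, -1.16207)–(1.02359, -0.0587, -0.605)  len=1.1142
  (v16,v1,v17) [-+-] → (1.02359, -0.0587, -0.605)–(1.02359, -0.0587, -0.509147)  len=0.0959
  (v17,v1,v2) [-++] → (1.02359, -0.0587, -0.509147)–(1.02359, -0.0587, 0.605)  len=1.1141
  (v17,v2,v3) [-++] → (1.02359, -0.0587, 0.605)–(0.0587, -0.0587, 1.16207)  len=1.1142

Chained into 1 loop(s):
  loop 1: 12 segments, perimeter = 7.1180
Total perimeter = 7.118

loops=1 perimeter=7.118


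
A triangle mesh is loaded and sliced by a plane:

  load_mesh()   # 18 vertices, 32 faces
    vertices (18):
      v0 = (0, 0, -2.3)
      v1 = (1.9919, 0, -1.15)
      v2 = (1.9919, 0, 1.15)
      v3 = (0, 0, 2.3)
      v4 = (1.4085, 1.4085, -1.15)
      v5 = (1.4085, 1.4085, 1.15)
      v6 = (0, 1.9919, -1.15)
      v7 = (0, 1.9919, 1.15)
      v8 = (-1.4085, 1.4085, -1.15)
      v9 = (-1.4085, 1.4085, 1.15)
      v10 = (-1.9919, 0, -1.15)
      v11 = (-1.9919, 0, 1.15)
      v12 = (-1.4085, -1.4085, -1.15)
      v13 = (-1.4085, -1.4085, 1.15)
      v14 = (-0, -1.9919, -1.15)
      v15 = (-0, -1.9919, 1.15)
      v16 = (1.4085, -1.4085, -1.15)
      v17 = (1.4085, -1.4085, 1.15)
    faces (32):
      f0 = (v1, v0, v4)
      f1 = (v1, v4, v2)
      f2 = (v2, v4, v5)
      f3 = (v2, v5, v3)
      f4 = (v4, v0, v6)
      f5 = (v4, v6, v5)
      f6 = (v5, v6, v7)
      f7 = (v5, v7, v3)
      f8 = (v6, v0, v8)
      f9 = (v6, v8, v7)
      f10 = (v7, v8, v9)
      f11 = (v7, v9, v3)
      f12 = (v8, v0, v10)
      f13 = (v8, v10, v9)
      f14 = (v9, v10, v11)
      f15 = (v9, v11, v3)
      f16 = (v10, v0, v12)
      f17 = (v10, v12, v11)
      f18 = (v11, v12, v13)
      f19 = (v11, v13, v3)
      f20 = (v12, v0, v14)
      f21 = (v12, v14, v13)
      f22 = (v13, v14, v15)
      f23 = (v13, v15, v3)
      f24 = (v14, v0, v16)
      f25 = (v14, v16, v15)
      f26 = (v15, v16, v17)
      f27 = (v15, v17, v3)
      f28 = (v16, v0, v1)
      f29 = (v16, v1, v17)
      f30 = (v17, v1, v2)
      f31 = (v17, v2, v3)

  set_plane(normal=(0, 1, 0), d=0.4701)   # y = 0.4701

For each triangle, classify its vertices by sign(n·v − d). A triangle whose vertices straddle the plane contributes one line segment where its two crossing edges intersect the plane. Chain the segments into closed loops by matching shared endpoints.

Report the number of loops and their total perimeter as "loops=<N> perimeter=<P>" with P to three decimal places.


Straddling triangles (12 of 32):
  (v1,v0,v4) [--+] → (0.4701, 0.4701, -1.91618)–(1.79718, 0.4701, -1.15)  len=1.5324
  (v1,v4,v2) [-+-] → (1.79718, 0.4701, -1.15)–(1.79718, 0.4701, 0.382354)  len=1.5324
  (v2,v4,v5) [-++] → (1.79718, 0.4701, 0.382354)–(1.79718, 0.4701, 1.15)  len=0.7676
  (v2,v5,v3) [-+-] → (1.79718, 0.4701, 1.15)–(0.4701, 0.4701, 1.91618)  len=1.5324
  (v4,v0,v6) [+-+] → (0.4701, 0.4701, -1.91618)–(0, 0.4701, -2.02859)  len=0.4834
  (v5,v7,v3) [++-] → (0, 0.4701, 2.02859)–(0.4701, 0.4701, 1.91618)  len=0.4834
  (v6,v0,v8) [+-+] → (0, 0.4701, -2.02859)–(-0.4701, 0.4701, -1.91618)  len=0.4834
  (v7,v9,v3) [++-] → (-0.4701, 0.4701, 1.91618)–(0, 0.4701, 2.02859)  len=0.4834
  (v8,v0,v10) [+--] → (-0.4701, 0.4701, -1.91618)–(-1.79718, 0.4701, -1.15)  len=1.5324
  (v8,v10,v9) [+-+] → (-1.79718, 0.4701, -1.15)–(-1.79718, 0.4701, -0.382354)  len=0.7676
  (v9,v10,v11) [+--] → (-1.79718, 0.4701, -0.382354)–(-1.79718, 0.4701, 1.15)  len=1.5324
  (v9,v11,v3) [+--] → (-1.79718, 0.4701, 1.15)–(-0.4701, 0.4701, 1.91618)  len=1.5324

Chained into 1 loop(s):
  loop 1: 12 segments, perimeter = 12.6629
Total perimeter = 12.663

loops=1 perimeter=12.663


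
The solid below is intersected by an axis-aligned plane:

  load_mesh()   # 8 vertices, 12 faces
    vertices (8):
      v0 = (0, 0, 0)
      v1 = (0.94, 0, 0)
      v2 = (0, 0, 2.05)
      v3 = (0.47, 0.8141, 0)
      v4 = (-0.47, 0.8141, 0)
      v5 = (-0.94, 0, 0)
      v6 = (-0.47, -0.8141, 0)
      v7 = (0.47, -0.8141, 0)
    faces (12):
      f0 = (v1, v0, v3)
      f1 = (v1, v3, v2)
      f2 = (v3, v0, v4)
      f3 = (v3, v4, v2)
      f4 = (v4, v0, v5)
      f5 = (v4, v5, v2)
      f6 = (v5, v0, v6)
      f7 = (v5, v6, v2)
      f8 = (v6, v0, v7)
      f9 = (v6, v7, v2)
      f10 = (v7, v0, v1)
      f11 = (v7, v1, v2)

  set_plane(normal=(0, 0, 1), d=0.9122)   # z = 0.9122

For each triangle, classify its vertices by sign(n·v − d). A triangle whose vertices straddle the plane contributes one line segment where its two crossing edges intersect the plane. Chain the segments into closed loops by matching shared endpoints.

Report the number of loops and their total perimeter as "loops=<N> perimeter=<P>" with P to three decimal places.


Straddling triangles (6 of 12):
  (v1,v3,v2) [--+] → (0.260861, 0.451845, 0.9122)–(0.521723, 0, 0.9122)  len=0.5217
  (v3,v4,v2) [--+] → (-0.260861, 0.451845, 0.9122)–(0.260861, 0.451845, 0.9122)  len=0.5217
  (v4,v5,v2) [--+] → (-0.521723, 0, 0.9122)–(-0.260861, 0.451845, 0.9122)  len=0.5217
  (v5,v6,v2) [--+] → (-0.260861, -0.451845, 0.9122)–(-0.521723, 0, 0.9122)  len=0.5217
  (v6,v7,v2) [--+] → (0.260861, -0.451845, 0.9122)–(-0.260861, -0.451845, 0.9122)  len=0.5217
  (v7,v1,v2) [--+] → (0.521723, 0, 0.9122)–(0.260861, -0.451845, 0.9122)  len=0.5217

Chained into 1 loop(s):
  loop 1: 6 segments, perimeter = 3.1304
Total perimeter = 3.130

loops=1 perimeter=3.130


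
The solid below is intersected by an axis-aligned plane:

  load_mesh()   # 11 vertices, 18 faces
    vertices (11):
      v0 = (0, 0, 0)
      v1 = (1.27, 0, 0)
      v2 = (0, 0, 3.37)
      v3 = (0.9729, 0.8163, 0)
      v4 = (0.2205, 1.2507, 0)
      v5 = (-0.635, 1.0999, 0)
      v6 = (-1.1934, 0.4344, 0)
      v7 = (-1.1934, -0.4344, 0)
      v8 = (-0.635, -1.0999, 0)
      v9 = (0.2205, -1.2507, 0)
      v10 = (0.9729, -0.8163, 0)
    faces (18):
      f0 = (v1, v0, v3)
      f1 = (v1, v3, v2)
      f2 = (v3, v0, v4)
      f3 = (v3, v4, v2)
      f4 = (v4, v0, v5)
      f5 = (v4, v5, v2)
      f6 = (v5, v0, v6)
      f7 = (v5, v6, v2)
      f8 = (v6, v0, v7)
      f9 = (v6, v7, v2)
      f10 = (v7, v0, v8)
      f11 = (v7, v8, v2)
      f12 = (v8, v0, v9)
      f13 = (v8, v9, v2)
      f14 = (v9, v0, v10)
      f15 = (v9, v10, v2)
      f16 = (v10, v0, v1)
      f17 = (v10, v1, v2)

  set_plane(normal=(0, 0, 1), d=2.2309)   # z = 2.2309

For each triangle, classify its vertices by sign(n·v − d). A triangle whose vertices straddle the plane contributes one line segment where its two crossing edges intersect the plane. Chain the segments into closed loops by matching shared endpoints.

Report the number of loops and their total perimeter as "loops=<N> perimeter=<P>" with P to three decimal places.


Straddling triangles (9 of 18):
  (v1,v3,v2) [--+] → (0.328852, 0.275919, 2.2309)–(0.429275, 0, 2.2309)  len=0.2936
  (v3,v4,v2) [--+] → (0.0745316, 0.422751, 2.2309)–(0.328852, 0.275919, 2.2309)  len=0.2937
  (v4,v5,v2) [--+] → (-0.214638, 0.371779, 2.2309)–(0.0745316, 0.422751, 2.2309)  len=0.2936
  (v5,v6,v2) [--+] → (-0.403383, 0.146832, 2.2309)–(-0.214638, 0.371779, 2.2309)  len=0.2936
  (v6,v7,v2) [--+] → (-0.403383, -0.146832, 2.2309)–(-0.403383, 0.146832, 2.2309)  len=0.2937
  (v7,v8,v2) [--+] → (-0.214638, -0.371779, 2.2309)–(-0.403383, -0.146832, 2.2309)  len=0.2936
  (v8,v9,v2) [--+] → (0.0745316, -0.422751, 2.2309)–(-0.214638, -0.371779, 2.2309)  len=0.2936
  (v9,v10,v2) [--+] → (0.328852, -0.275919, 2.2309)–(0.0745316, -0.422751, 2.2309)  len=0.2937
  (v10,v1,v2) [--+] → (0.429275, 0, 2.2309)–(0.328852, -0.275919, 2.2309)  len=0.2936

Chained into 1 loop(s):
  loop 1: 9 segments, perimeter = 2.6428
Total perimeter = 2.643

loops=1 perimeter=2.643


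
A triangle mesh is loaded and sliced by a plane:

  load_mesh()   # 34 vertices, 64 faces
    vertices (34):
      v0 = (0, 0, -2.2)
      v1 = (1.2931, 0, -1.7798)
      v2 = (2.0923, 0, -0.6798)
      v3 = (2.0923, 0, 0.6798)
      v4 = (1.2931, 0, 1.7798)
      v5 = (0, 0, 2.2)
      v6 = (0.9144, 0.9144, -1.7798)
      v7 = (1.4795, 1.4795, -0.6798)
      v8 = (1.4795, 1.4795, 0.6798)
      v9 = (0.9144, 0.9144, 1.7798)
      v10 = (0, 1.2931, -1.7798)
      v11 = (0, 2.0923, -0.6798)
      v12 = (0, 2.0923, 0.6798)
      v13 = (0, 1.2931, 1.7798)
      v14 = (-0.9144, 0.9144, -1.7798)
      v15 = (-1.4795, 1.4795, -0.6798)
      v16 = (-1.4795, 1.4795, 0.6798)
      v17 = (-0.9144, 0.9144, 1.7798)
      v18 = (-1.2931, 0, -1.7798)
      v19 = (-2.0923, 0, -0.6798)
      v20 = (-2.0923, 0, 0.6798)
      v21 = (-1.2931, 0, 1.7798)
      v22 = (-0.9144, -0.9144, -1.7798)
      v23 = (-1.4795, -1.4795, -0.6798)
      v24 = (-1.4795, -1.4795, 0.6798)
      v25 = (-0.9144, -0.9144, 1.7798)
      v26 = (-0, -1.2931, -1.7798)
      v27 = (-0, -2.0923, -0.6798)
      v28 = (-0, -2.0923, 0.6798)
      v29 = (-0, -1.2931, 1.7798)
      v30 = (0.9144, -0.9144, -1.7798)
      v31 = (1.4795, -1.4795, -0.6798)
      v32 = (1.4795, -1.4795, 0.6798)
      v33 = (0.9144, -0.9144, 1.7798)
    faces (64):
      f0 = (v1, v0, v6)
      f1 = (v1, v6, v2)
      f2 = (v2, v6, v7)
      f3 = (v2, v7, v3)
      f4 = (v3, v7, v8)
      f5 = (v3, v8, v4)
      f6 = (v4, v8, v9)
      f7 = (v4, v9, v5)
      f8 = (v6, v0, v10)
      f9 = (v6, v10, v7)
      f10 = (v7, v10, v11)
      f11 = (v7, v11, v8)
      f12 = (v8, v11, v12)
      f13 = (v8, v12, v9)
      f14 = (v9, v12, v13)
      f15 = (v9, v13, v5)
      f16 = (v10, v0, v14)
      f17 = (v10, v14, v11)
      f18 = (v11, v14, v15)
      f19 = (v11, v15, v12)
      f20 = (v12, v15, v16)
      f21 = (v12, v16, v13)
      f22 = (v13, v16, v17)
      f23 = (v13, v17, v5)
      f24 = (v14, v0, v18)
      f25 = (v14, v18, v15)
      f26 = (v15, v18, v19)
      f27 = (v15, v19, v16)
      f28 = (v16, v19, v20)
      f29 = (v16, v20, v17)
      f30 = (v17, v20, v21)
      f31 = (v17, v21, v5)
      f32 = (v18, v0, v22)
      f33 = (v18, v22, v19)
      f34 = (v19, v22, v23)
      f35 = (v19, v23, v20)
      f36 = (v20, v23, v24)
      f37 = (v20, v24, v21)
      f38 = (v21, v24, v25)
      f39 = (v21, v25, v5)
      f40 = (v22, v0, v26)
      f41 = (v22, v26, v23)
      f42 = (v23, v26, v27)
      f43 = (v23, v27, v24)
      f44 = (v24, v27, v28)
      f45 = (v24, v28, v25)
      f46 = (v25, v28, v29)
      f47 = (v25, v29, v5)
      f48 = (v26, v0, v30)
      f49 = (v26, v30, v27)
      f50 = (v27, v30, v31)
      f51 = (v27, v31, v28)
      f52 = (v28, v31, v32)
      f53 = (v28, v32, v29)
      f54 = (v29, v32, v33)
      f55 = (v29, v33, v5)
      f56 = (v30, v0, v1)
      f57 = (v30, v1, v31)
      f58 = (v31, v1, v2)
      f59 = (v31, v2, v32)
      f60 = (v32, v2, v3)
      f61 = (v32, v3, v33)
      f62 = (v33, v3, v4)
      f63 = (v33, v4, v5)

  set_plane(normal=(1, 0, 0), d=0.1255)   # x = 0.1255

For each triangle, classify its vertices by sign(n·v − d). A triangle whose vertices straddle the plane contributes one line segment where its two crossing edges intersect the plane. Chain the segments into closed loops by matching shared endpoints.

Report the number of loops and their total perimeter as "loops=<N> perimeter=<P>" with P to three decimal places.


Straddling triangles (20 of 64):
  (v1,v0,v6) [+-+] → (0.1255, 0, -2.15922)–(0.1255, 0.1255, -2.14233)  len=0.1266
  (v4,v9,v5) [++-] → (0.1255, 0.1255, 2.14233)–(0.1255, 0, 2.15922)  len=0.1266
  (v6,v0,v10) [+--] → (0.1255, 0.1255, -2.14233)–(0.1255, 1.24112, -1.7798)  len=1.1730
  (v6,v10,v7) [+-+] → (0.1255, 1.24112, -1.7798)–(0.1255, 1.30891, -1.68649)  len=0.1153
  (v7,v10,v11) [+--] → (0.1255, 1.30891, -1.68649)–(0.1255, 2.04032, -0.6798)  len=1.2443
  (v7,v11,v8) [+-+] → (0.1255, 2.04032, -0.6798)–(0.1255, 2.04032, -0.564471)  len=0.1153
  (v8,v11,v12) [+--] → (0.1255, 2.04032, -0.564471)–(0.1255, 2.04032, 0.6798)  len=1.2443
  (v8,v12,v9) [+-+] → (0.1255, 2.04032, 0.6798)–(0.1255, 1.93064, 0.830773)  len=0.1866
  (v9,v12,v13) [+--] → (0.1255, 1.93064, 0.830773)–(0.1255, 1.24112, 1.7798)  len=1.1731
  (v9,v13,v5) [+--] → (0.1255, 1.24112, 1.7798)–(0.1255, 0.1255, 2.14233)  len=1.1730
  (v26,v0,v30) [--+] → (0.1255, -0.1255, -2.14233)–(0.1255, -1.24112, -1.7798)  len=1.1730
  (v26,v30,v27) [-+-] → (0.1255, -1.24112, -1.7798)–(0.1255, -1.93064, -0.830773)  len=1.1731
  (v27,v30,v31) [-++] → (0.1255, -1.93064, -0.830773)–(0.1255, -2.04032, -0.6798)  len=0.1866
  (v27,v31,v28) [-+-] → (0.1255, -2.04032, -0.6798)–(0.1255, -2.04032, 0.564471)  len=1.2443
  (v28,v31,v32) [-++] → (0.1255, -2.04032, 0.564471)–(0.1255, -2.04032, 0.6798)  len=0.1153
  (v28,v32,v29) [-+-] → (0.1255, -2.04032, 0.6798)–(0.1255, -1.30891, 1.68649)  len=1.2443
  (v29,v32,v33) [-++] → (0.1255, -1.30891, 1.68649)–(0.1255, -1.24112, 1.7798)  len=0.1153
  (v29,v33,v5) [-+-] → (0.1255, -1.24112, 1.7798)–(0.1255, -0.1255, 2.14233)  len=1.1730
  (v30,v0,v1) [+-+] → (0.1255, -0.1255, -2.14233)–(0.1255, 0, -2.15922)  len=0.1266
  (v33,v4,v5) [++-] → (0.1255, 0, 2.15922)–(0.1255, -0.1255, 2.14233)  len=0.1266

Chained into 1 loop(s):
  loop 1: 20 segments, perimeter = 13.3566
Total perimeter = 13.357

loops=1 perimeter=13.357


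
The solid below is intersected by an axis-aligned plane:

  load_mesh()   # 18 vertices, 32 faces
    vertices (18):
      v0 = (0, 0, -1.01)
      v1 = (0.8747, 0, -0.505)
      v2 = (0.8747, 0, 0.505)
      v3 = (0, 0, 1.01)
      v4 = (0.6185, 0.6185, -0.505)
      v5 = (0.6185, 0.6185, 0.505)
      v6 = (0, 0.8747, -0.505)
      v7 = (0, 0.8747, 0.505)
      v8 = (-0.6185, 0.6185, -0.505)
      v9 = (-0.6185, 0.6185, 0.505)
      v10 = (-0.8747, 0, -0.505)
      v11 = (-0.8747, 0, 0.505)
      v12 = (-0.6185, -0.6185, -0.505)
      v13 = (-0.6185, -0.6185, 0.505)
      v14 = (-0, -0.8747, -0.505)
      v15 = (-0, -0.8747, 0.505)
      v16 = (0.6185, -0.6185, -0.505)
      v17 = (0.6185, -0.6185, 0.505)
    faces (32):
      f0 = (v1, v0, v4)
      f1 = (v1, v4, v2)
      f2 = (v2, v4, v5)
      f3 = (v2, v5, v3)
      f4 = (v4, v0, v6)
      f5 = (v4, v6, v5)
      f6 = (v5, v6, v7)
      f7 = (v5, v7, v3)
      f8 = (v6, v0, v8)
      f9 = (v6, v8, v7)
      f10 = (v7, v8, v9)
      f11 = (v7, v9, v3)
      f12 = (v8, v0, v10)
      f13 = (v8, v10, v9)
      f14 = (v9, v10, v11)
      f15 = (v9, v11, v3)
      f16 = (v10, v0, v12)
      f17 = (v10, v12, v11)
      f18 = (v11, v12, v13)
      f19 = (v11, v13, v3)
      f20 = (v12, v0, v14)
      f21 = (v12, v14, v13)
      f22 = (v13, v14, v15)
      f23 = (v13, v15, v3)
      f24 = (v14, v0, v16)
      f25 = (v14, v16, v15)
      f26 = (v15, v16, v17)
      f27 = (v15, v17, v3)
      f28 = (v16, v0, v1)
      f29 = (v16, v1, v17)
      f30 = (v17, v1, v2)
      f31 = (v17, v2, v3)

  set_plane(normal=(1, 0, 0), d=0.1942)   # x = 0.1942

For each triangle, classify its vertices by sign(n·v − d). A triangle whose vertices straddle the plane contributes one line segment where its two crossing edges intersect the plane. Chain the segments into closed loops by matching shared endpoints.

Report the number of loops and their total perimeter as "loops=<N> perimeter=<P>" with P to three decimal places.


loops=1 perimeter=5.590

Straddling triangles (12 of 32):
  (v1,v0,v4) [+-+] → (0.1942, 0, -0.89788)–(0.1942, 0.1942, -0.851437)  len=0.1997
  (v2,v5,v3) [++-] → (0.1942, 0.1942, 0.851437)–(0.1942, 0, 0.89788)  len=0.1997
  (v4,v0,v6) [+--] → (0.1942, 0.1942, -0.851437)–(0.1942, 0.794257, -0.505)  len=0.6929
  (v4,v6,v5) [+-+] → (0.1942, 0.794257, -0.505)–(0.1942, 0.794257, -0.187875)  len=0.3171
  (v5,v6,v7) [+--] → (0.1942, 0.794257, -0.187875)–(0.1942, 0.794257, 0.505)  len=0.6929
  (v5,v7,v3) [+--] → (0.1942, 0.794257, 0.505)–(0.1942, 0.1942, 0.851437)  len=0.6929
  (v14,v0,v16) [--+] → (0.1942, -0.1942, -0.851437)–(0.1942, -0.794257, -0.505)  len=0.6929
  (v14,v16,v15) [-+-] → (0.1942, -0.794257, -0.505)–(0.1942, -0.794257, 0.187875)  len=0.6929
  (v15,v16,v17) [-++] → (0.1942, -0.794257, 0.187875)–(0.1942, -0.794257, 0.505)  len=0.3171
  (v15,v17,v3) [-+-] → (0.1942, -0.794257, 0.505)–(0.1942, -0.1942, 0.851437)  len=0.6929
  (v16,v0,v1) [+-+] → (0.1942, -0.1942, -0.851437)–(0.1942, 0, -0.89788)  len=0.1997
  (v17,v2,v3) [++-] → (0.1942, 0, 0.89788)–(0.1942, -0.1942, 0.851437)  len=0.1997

Chained into 1 loop(s):
  loop 1: 12 segments, perimeter = 5.5902
Total perimeter = 5.590


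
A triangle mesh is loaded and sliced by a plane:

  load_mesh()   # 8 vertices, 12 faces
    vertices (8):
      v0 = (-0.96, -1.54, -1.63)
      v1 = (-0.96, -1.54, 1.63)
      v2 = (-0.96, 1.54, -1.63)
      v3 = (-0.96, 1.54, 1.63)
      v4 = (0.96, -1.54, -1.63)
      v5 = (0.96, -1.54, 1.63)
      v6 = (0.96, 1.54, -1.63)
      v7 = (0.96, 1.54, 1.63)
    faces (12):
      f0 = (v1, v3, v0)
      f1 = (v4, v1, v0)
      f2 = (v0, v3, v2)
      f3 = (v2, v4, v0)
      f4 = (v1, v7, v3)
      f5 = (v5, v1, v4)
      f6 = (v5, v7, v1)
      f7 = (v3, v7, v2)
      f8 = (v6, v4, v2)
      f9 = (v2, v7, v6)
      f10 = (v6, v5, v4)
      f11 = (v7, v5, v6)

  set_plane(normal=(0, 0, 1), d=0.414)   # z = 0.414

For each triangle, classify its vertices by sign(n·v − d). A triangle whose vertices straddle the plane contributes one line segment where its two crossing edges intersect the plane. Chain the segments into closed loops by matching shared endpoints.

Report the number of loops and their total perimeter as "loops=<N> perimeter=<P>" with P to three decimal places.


Straddling triangles (8 of 12):
  (v1,v3,v0) [++-] → (-0.96, 0.391141, 0.414)–(-0.96, -1.54, 0.414)  len=1.9311
  (v4,v1,v0) [-+-] → (-0.243828, -1.54, 0.414)–(-0.96, -1.54, 0.414)  len=0.7162
  (v0,v3,v2) [-+-] → (-0.96, 0.391141, 0.414)–(-0.96, 1.54, 0.414)  len=1.1489
  (v5,v1,v4) [++-] → (-0.243828, -1.54, 0.414)–(0.96, -1.54, 0.414)  len=1.2038
  (v3,v7,v2) [++-] → (0.243828, 1.54, 0.414)–(-0.96, 1.54, 0.414)  len=1.2038
  (v2,v7,v6) [-+-] → (0.243828, 1.54, 0.414)–(0.96, 1.54, 0.414)  len=0.7162
  (v6,v5,v4) [-+-] → (0.96, -0.391141, 0.414)–(0.96, -1.54, 0.414)  len=1.1489
  (v7,v5,v6) [++-] → (0.96, -0.391141, 0.414)–(0.96, 1.54, 0.414)  len=1.9311

Chained into 1 loop(s):
  loop 1: 8 segments, perimeter = 10.0000
Total perimeter = 10.000

loops=1 perimeter=10.000


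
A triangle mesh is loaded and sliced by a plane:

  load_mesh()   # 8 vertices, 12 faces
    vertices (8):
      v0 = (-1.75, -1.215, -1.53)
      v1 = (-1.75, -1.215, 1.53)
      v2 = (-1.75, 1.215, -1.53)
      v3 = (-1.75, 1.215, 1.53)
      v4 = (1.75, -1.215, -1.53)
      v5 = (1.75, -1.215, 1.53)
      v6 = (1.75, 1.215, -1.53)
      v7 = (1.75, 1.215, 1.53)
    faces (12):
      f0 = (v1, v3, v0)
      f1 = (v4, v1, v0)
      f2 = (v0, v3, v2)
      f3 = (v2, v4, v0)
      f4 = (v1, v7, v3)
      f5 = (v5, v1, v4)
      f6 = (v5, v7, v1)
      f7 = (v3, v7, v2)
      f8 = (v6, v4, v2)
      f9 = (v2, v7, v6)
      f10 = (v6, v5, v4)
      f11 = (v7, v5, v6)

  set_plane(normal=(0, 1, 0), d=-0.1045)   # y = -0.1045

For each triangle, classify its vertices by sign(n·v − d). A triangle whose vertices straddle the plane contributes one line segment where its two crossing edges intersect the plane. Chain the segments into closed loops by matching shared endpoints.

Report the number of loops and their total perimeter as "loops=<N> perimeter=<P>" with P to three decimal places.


loops=1 perimeter=13.120

Straddling triangles (8 of 12):
  (v1,v3,v0) [-+-] → (-1.75, -0.1045, 1.53)–(-1.75, -0.1045, -0.131593)  len=1.6616
  (v0,v3,v2) [-++] → (-1.75, -0.1045, -0.131593)–(-1.75, -0.1045, -1.53)  len=1.3984
  (v2,v4,v0) [+--] → (0.150514, -0.1045, -1.53)–(-1.75, -0.1045, -1.53)  len=1.9005
  (v1,v7,v3) [-++] → (-0.150514, -0.1045, 1.53)–(-1.75, -0.1045, 1.53)  len=1.5995
  (v5,v7,v1) [-+-] → (1.75, -0.1045, 1.53)–(-0.150514, -0.1045, 1.53)  len=1.9005
  (v6,v4,v2) [+-+] → (1.75, -0.1045, -1.53)–(0.150514, -0.1045, -1.53)  len=1.5995
  (v6,v5,v4) [+--] → (1.75, -0.1045, 0.131593)–(1.75, -0.1045, -1.53)  len=1.6616
  (v7,v5,v6) [+-+] → (1.75, -0.1045, 1.53)–(1.75, -0.1045, 0.131593)  len=1.3984

Chained into 1 loop(s):
  loop 1: 8 segments, perimeter = 13.1200
Total perimeter = 13.120
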